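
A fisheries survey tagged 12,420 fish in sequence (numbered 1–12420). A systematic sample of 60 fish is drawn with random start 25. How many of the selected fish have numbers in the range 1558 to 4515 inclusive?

k = 12420/60 = 207
First selection ≥ 1558: 25 + ⌈(1558−25)/207⌉·207 = 25 + 8×207 = 1681
Last selection ≤ 4515: 25 + ⌊(4515−25)/207⌋·207 = 25 + 21×207 = 4372
Count = 21 − 8 + 1 = 14

14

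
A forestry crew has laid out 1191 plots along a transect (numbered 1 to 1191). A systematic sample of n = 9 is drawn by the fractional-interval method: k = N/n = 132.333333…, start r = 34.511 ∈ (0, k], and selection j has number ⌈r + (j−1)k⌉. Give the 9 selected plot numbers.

35, 167, 300, 432, 564, 697, 829, 961, 1094

j=1: r + 0k = 34.511 → ⌈·⌉ = 35
j=2: r + 1k = 166.844333… → ⌈·⌉ = 167
j=3: r + 2k = 299.177666… → ⌈·⌉ = 300
j=4: r + 3k = 431.511 → ⌈·⌉ = 432
j=5: r + 4k = 563.844333… → ⌈·⌉ = 564
j=6: r + 5k = 696.177666… → ⌈·⌉ = 697
j=7: r + 6k = 828.511 → ⌈·⌉ = 829
j=8: r + 7k = 960.844333… → ⌈·⌉ = 961
j=9: r + 8k = 1093.177666… → ⌈·⌉ = 1094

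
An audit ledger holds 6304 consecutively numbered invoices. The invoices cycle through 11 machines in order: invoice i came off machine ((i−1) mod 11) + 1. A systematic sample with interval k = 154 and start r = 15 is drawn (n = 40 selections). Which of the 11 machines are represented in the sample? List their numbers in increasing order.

4

Consecutive selections differ by k = 154, so their machine numbers differ by 154 mod 11 = 0.
gcd(154, 11) = 11, so the sample visits 11/11 = 1 distinct residues mod 11.
Start 15 is machine 4; the machines hit are 4.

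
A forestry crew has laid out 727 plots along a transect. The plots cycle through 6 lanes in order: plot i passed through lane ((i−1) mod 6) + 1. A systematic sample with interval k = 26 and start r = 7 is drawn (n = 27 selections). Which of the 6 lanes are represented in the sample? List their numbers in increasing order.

Consecutive selections differ by k = 26, so their lane numbers differ by 26 mod 6 = 2.
gcd(26, 6) = 2, so the sample visits 6/2 = 3 distinct residues mod 6.
Start 7 is lane 1; the lanes hit are 1, 3, 5.

1, 3, 5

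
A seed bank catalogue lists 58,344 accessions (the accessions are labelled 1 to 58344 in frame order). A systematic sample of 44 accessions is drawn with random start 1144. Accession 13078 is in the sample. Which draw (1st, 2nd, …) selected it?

k = 58344/44 = 1326
position = (13078 − 1144)/1326 + 1 = 11934/1326 + 1 = 9 + 1 = 10

10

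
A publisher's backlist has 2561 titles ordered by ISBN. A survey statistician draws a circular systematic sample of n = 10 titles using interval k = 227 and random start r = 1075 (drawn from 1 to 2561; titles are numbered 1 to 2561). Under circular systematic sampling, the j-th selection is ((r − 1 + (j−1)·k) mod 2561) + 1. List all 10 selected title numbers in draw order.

Selection 1: 1075
Selection 2: 1075 + 227 = 1302
Selection 3: 1302 + 227 = 1529
Selection 4: 1529 + 227 = 1756
Selection 5: 1756 + 227 = 1983
Selection 6: 1983 + 227 = 2210
Selection 7: 2210 + 227 = 2437
Selection 8: 2437 + 227 = 2664 → 2664 − 2561 = 103
Selection 9: 103 + 227 = 330
Selection 10: 330 + 227 = 557

1075, 1302, 1529, 1756, 1983, 2210, 2437, 103, 330, 557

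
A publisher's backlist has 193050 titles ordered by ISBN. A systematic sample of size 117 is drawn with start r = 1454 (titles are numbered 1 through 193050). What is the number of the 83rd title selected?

136754

k = 193050/117 = 1650
83rd selection = r + (83−1)·k = 1454 + 82×1650 = 1454 + 135300 = 136754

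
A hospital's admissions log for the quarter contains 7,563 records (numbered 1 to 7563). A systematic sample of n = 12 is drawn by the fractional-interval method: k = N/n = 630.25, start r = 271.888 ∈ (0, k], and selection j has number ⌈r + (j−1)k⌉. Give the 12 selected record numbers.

j=1: r + 0k = 271.888 → ⌈·⌉ = 272
j=2: r + 1k = 902.138 → ⌈·⌉ = 903
j=3: r + 2k = 1532.388 → ⌈·⌉ = 1533
j=4: r + 3k = 2162.638 → ⌈·⌉ = 2163
j=5: r + 4k = 2792.888 → ⌈·⌉ = 2793
j=6: r + 5k = 3423.138 → ⌈·⌉ = 3424
j=7: r + 6k = 4053.388 → ⌈·⌉ = 4054
j=8: r + 7k = 4683.638 → ⌈·⌉ = 4684
j=9: r + 8k = 5313.888 → ⌈·⌉ = 5314
j=10: r + 9k = 5944.138 → ⌈·⌉ = 5945
j=11: r + 10k = 6574.388 → ⌈·⌉ = 6575
j=12: r + 11k = 7204.638 → ⌈·⌉ = 7205

272, 903, 1533, 2163, 2793, 3424, 4054, 4684, 5314, 5945, 6575, 7205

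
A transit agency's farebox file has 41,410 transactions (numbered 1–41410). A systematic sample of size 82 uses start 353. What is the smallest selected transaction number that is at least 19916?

20048

k = 41410/82 = 505
Steps past start: ⌈(19916 − 353)/505⌉ = ⌈19563/505⌉ = 39
Selected transaction: 353 + 39×505 = 20048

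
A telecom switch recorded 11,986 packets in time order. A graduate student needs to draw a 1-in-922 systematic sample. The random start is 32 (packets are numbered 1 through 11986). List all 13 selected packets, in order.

32, 954, 1876, 2798, 3720, 4642, 5564, 6486, 7408, 8330, 9252, 10174, 11096

packet 1: 32
packet 2: 32 + 922 = 954
packet 3: 954 + 922 = 1876
packet 4: 1876 + 922 = 2798
packet 5: 2798 + 922 = 3720
packet 6: 3720 + 922 = 4642
packet 7: 4642 + 922 = 5564
packet 8: 5564 + 922 = 6486
packet 9: 6486 + 922 = 7408
packet 10: 7408 + 922 = 8330
packet 11: 8330 + 922 = 9252
packet 12: 9252 + 922 = 10174
packet 13: 10174 + 922 = 11096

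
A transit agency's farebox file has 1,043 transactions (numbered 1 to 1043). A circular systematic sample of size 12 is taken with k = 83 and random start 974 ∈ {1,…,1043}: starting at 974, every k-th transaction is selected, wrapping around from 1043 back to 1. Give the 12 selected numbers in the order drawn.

Selection 1: 974
Selection 2: 974 + 83 = 1057 → 1057 − 1043 = 14
Selection 3: 14 + 83 = 97
Selection 4: 97 + 83 = 180
Selection 5: 180 + 83 = 263
Selection 6: 263 + 83 = 346
Selection 7: 346 + 83 = 429
Selection 8: 429 + 83 = 512
Selection 9: 512 + 83 = 595
Selection 10: 595 + 83 = 678
Selection 11: 678 + 83 = 761
Selection 12: 761 + 83 = 844

974, 14, 97, 180, 263, 346, 429, 512, 595, 678, 761, 844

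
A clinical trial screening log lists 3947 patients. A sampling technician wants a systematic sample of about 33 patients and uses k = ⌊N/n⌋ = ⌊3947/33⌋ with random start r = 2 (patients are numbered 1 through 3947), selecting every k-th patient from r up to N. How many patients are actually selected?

k = ⌊3947/33⌋ = 119
Achieved size = ⌊(3947 − 2)/119⌋ + 1 = ⌊3945/119⌋ + 1 = 33 + 1 = 34
(last selection: 2 + 33×119 = 3929 ≤ 3947; next would be 4048 > 3947)

34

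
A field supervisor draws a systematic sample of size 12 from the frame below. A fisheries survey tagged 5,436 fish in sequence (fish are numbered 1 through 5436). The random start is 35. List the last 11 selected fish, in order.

488, 941, 1394, 1847, 2300, 2753, 3206, 3659, 4112, 4565, 5018

k = N/n = 5436/12 = 453
2nd selection = 35 + 1×453 = 488
3rd: 488 + 453 = 941
4th: 941 + 453 = 1394
5th: 1394 + 453 = 1847
6th: 1847 + 453 = 2300
7th: 2300 + 453 = 2753
8th: 2753 + 453 = 3206
9th: 3206 + 453 = 3659
10th: 3659 + 453 = 4112
11th: 4112 + 453 = 4565
12th: 4565 + 453 = 5018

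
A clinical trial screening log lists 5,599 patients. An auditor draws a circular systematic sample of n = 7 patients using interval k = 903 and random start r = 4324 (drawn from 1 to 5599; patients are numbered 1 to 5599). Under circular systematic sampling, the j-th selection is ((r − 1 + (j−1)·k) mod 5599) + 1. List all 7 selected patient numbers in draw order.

4324, 5227, 531, 1434, 2337, 3240, 4143

Selection 1: 4324
Selection 2: 4324 + 903 = 5227
Selection 3: 5227 + 903 = 6130 → 6130 − 5599 = 531
Selection 4: 531 + 903 = 1434
Selection 5: 1434 + 903 = 2337
Selection 6: 2337 + 903 = 3240
Selection 7: 3240 + 903 = 4143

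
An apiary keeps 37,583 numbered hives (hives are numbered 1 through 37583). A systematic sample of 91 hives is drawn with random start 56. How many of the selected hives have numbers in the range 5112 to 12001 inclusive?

16

k = 37583/91 = 413
First selection ≥ 5112: 56 + ⌈(5112−56)/413⌉·413 = 56 + 13×413 = 5425
Last selection ≤ 12001: 56 + ⌊(12001−56)/413⌋·413 = 56 + 28×413 = 11620
Count = 28 − 13 + 1 = 16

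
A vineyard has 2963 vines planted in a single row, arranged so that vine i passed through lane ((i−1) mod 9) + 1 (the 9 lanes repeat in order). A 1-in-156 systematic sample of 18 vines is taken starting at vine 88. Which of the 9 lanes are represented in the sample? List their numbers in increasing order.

Consecutive selections differ by k = 156, so their lane numbers differ by 156 mod 9 = 3.
gcd(156, 9) = 3, so the sample visits 9/3 = 3 distinct residues mod 9.
Start 88 is lane 7; the lanes hit are 1, 4, 7.

1, 4, 7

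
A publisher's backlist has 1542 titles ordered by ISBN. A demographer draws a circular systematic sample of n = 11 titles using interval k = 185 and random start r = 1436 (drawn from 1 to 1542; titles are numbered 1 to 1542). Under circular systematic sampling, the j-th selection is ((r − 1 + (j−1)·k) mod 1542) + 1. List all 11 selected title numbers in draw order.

Selection 1: 1436
Selection 2: 1436 + 185 = 1621 → 1621 − 1542 = 79
Selection 3: 79 + 185 = 264
Selection 4: 264 + 185 = 449
Selection 5: 449 + 185 = 634
Selection 6: 634 + 185 = 819
Selection 7: 819 + 185 = 1004
Selection 8: 1004 + 185 = 1189
Selection 9: 1189 + 185 = 1374
Selection 10: 1374 + 185 = 1559 → 1559 − 1542 = 17
Selection 11: 17 + 185 = 202

1436, 79, 264, 449, 634, 819, 1004, 1189, 1374, 17, 202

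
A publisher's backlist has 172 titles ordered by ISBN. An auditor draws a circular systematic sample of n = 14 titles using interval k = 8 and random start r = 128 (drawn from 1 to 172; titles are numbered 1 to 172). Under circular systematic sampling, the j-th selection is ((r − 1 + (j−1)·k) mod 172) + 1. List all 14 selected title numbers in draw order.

Selection 1: 128
Selection 2: 128 + 8 = 136
Selection 3: 136 + 8 = 144
Selection 4: 144 + 8 = 152
Selection 5: 152 + 8 = 160
Selection 6: 160 + 8 = 168
Selection 7: 168 + 8 = 176 → 176 − 172 = 4
Selection 8: 4 + 8 = 12
Selection 9: 12 + 8 = 20
Selection 10: 20 + 8 = 28
Selection 11: 28 + 8 = 36
Selection 12: 36 + 8 = 44
Selection 13: 44 + 8 = 52
Selection 14: 52 + 8 = 60

128, 136, 144, 152, 160, 168, 4, 12, 20, 28, 36, 44, 52, 60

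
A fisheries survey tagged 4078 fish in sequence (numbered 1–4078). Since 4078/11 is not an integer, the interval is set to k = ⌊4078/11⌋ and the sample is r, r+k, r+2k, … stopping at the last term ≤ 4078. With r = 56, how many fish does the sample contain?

11

k = ⌊4078/11⌋ = 370
Achieved size = ⌊(4078 − 56)/370⌋ + 1 = ⌊4022/370⌋ + 1 = 10 + 1 = 11
(last selection: 56 + 10×370 = 3756 ≤ 4078; next would be 4126 > 4078)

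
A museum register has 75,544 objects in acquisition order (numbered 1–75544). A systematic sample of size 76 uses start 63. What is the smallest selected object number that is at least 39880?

40817

k = 75544/76 = 994
Steps past start: ⌈(39880 − 63)/994⌉ = ⌈39817/994⌉ = 41
Selected object: 63 + 41×994 = 40817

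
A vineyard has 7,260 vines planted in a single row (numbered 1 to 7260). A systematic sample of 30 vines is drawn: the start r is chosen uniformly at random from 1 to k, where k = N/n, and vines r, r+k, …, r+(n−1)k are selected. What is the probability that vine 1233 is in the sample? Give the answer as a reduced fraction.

k = 7260/30 = 242.
Vine 1233 is selected iff r ≡ 1233 (mod 242); exactly one such r in {1,…,242}.
Inclusion probability = 1/242.

1/242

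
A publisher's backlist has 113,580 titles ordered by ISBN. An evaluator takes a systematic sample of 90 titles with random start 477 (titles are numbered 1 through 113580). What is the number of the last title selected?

k = 113580/90 = 1262
90th selection = r + (90−1)·k = 477 + 89×1262 = 477 + 112318 = 112795

112795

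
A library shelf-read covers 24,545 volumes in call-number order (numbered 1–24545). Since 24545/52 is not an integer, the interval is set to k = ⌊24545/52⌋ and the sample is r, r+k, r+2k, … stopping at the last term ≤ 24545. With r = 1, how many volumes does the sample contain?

53

k = ⌊24545/52⌋ = 472
Achieved size = ⌊(24545 − 1)/472⌋ + 1 = ⌊24544/472⌋ + 1 = 52 + 1 = 53
(last selection: 1 + 52×472 = 24545 ≤ 24545; next would be 25017 > 24545)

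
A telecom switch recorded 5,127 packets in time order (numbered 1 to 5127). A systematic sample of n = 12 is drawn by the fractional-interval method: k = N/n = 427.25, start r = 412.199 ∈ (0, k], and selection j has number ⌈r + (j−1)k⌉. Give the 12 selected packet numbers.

j=1: r + 0k = 412.199 → ⌈·⌉ = 413
j=2: r + 1k = 839.449 → ⌈·⌉ = 840
j=3: r + 2k = 1266.699 → ⌈·⌉ = 1267
j=4: r + 3k = 1693.949 → ⌈·⌉ = 1694
j=5: r + 4k = 2121.199 → ⌈·⌉ = 2122
j=6: r + 5k = 2548.449 → ⌈·⌉ = 2549
j=7: r + 6k = 2975.699 → ⌈·⌉ = 2976
j=8: r + 7k = 3402.949 → ⌈·⌉ = 3403
j=9: r + 8k = 3830.199 → ⌈·⌉ = 3831
j=10: r + 9k = 4257.449 → ⌈·⌉ = 4258
j=11: r + 10k = 4684.699 → ⌈·⌉ = 4685
j=12: r + 11k = 5111.949 → ⌈·⌉ = 5112

413, 840, 1267, 1694, 2122, 2549, 2976, 3403, 3831, 4258, 4685, 5112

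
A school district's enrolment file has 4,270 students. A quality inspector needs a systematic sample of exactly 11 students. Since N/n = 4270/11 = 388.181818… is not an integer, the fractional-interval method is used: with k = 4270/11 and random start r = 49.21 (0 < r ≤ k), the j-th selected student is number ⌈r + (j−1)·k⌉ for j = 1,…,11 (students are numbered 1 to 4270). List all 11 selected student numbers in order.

j=1: r + 0k = 49.21 → ⌈·⌉ = 50
j=2: r + 1k = 437.391818… → ⌈·⌉ = 438
j=3: r + 2k = 825.573636… → ⌈·⌉ = 826
j=4: r + 3k = 1213.755454… → ⌈·⌉ = 1214
j=5: r + 4k = 1601.937272… → ⌈·⌉ = 1602
j=6: r + 5k = 1990.119090… → ⌈·⌉ = 1991
j=7: r + 6k = 2378.300909… → ⌈·⌉ = 2379
j=8: r + 7k = 2766.482727… → ⌈·⌉ = 2767
j=9: r + 8k = 3154.664545… → ⌈·⌉ = 3155
j=10: r + 9k = 3542.846363… → ⌈·⌉ = 3543
j=11: r + 10k = 3931.028181… → ⌈·⌉ = 3932

50, 438, 826, 1214, 1602, 1991, 2379, 2767, 3155, 3543, 3932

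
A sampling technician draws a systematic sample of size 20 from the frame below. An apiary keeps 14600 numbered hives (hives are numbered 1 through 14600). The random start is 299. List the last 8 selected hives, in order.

9059, 9789, 10519, 11249, 11979, 12709, 13439, 14169

k = N/n = 14600/20 = 730
13th selection = 299 + 12×730 = 9059
14th: 9059 + 730 = 9789
15th: 9789 + 730 = 10519
16th: 10519 + 730 = 11249
17th: 11249 + 730 = 11979
18th: 11979 + 730 = 12709
19th: 12709 + 730 = 13439
20th: 13439 + 730 = 14169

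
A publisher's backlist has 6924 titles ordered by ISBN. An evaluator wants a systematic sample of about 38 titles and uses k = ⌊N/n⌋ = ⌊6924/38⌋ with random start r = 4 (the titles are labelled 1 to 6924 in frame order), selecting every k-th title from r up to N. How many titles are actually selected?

39

k = ⌊6924/38⌋ = 182
Achieved size = ⌊(6924 − 4)/182⌋ + 1 = ⌊6920/182⌋ + 1 = 38 + 1 = 39
(last selection: 4 + 38×182 = 6920 ≤ 6924; next would be 7102 > 6924)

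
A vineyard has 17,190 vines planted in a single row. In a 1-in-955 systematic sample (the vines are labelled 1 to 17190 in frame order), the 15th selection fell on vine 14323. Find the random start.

953

k = 955
r = 14323 − (15−1)×955 = 14323 − 13370 = 953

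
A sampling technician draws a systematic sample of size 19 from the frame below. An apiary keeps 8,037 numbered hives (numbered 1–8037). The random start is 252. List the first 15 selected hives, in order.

252, 675, 1098, 1521, 1944, 2367, 2790, 3213, 3636, 4059, 4482, 4905, 5328, 5751, 6174

k = N/n = 8037/19 = 423
hive 1: 252
hive 2: 252 + 423 = 675
hive 3: 675 + 423 = 1098
hive 4: 1098 + 423 = 1521
hive 5: 1521 + 423 = 1944
hive 6: 1944 + 423 = 2367
hive 7: 2367 + 423 = 2790
hive 8: 2790 + 423 = 3213
hive 9: 3213 + 423 = 3636
hive 10: 3636 + 423 = 4059
hive 11: 4059 + 423 = 4482
hive 12: 4482 + 423 = 4905
hive 13: 4905 + 423 = 5328
hive 14: 5328 + 423 = 5751
hive 15: 5751 + 423 = 6174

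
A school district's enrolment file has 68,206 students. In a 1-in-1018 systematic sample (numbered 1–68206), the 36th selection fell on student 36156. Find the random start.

526

k = 1018
r = 36156 − (36−1)×1018 = 36156 − 35630 = 526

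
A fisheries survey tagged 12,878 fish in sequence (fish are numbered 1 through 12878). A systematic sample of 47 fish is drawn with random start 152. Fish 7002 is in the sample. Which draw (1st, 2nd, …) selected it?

26

k = 12878/47 = 274
position = (7002 − 152)/274 + 1 = 6850/274 + 1 = 25 + 1 = 26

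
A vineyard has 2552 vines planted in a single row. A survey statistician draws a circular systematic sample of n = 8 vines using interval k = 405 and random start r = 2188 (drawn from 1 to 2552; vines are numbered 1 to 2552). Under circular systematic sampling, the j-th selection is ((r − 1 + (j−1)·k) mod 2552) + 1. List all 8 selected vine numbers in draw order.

2188, 41, 446, 851, 1256, 1661, 2066, 2471

Selection 1: 2188
Selection 2: 2188 + 405 = 2593 → 2593 − 2552 = 41
Selection 3: 41 + 405 = 446
Selection 4: 446 + 405 = 851
Selection 5: 851 + 405 = 1256
Selection 6: 1256 + 405 = 1661
Selection 7: 1661 + 405 = 2066
Selection 8: 2066 + 405 = 2471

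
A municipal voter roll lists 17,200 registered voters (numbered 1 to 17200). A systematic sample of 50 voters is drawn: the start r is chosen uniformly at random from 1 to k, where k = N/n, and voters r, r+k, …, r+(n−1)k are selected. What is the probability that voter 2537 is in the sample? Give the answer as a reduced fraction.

1/344

k = 17200/50 = 344.
Voter 2537 is selected iff r ≡ 2537 (mod 344); exactly one such r in {1,…,344}.
Inclusion probability = 1/344.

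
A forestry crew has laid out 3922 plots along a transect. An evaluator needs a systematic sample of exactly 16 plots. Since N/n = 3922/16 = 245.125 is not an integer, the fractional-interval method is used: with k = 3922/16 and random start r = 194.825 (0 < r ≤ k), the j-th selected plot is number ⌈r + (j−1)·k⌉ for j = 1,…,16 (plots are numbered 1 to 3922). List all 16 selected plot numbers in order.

195, 440, 686, 931, 1176, 1421, 1666, 1911, 2156, 2401, 2647, 2892, 3137, 3382, 3627, 3872

j=1: r + 0k = 194.825 → ⌈·⌉ = 195
j=2: r + 1k = 439.95 → ⌈·⌉ = 440
j=3: r + 2k = 685.075 → ⌈·⌉ = 686
j=4: r + 3k = 930.2 → ⌈·⌉ = 931
j=5: r + 4k = 1175.325 → ⌈·⌉ = 1176
j=6: r + 5k = 1420.45 → ⌈·⌉ = 1421
j=7: r + 6k = 1665.575 → ⌈·⌉ = 1666
j=8: r + 7k = 1910.7 → ⌈·⌉ = 1911
j=9: r + 8k = 2155.825 → ⌈·⌉ = 2156
j=10: r + 9k = 2400.95 → ⌈·⌉ = 2401
j=11: r + 10k = 2646.075 → ⌈·⌉ = 2647
j=12: r + 11k = 2891.2 → ⌈·⌉ = 2892
j=13: r + 12k = 3136.325 → ⌈·⌉ = 3137
j=14: r + 13k = 3381.45 → ⌈·⌉ = 3382
j=15: r + 14k = 3626.575 → ⌈·⌉ = 3627
j=16: r + 15k = 3871.7 → ⌈·⌉ = 3872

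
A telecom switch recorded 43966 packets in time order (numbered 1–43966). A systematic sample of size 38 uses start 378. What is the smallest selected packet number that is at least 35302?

36245

k = 43966/38 = 1157
Steps past start: ⌈(35302 − 378)/1157⌉ = ⌈34924/1157⌉ = 31
Selected packet: 378 + 31×1157 = 36245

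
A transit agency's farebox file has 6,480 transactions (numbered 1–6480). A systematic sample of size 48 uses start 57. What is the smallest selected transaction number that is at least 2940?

3027

k = 6480/48 = 135
Steps past start: ⌈(2940 − 57)/135⌉ = ⌈2883/135⌉ = 22
Selected transaction: 57 + 22×135 = 3027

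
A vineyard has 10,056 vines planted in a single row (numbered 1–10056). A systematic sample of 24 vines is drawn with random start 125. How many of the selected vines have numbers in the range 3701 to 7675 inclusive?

10

k = 10056/24 = 419
First selection ≥ 3701: 125 + ⌈(3701−125)/419⌉·419 = 125 + 9×419 = 3896
Last selection ≤ 7675: 125 + ⌊(7675−125)/419⌋·419 = 125 + 18×419 = 7667
Count = 18 − 9 + 1 = 10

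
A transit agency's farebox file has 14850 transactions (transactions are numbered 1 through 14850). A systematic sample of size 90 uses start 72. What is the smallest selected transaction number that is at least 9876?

9972

k = 14850/90 = 165
Steps past start: ⌈(9876 − 72)/165⌉ = ⌈9804/165⌉ = 60
Selected transaction: 72 + 60×165 = 9972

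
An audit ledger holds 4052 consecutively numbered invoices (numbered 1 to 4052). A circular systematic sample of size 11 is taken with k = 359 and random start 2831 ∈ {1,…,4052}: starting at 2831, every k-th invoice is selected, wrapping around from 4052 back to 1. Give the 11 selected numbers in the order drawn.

Selection 1: 2831
Selection 2: 2831 + 359 = 3190
Selection 3: 3190 + 359 = 3549
Selection 4: 3549 + 359 = 3908
Selection 5: 3908 + 359 = 4267 → 4267 − 4052 = 215
Selection 6: 215 + 359 = 574
Selection 7: 574 + 359 = 933
Selection 8: 933 + 359 = 1292
Selection 9: 1292 + 359 = 1651
Selection 10: 1651 + 359 = 2010
Selection 11: 2010 + 359 = 2369

2831, 3190, 3549, 3908, 215, 574, 933, 1292, 1651, 2010, 2369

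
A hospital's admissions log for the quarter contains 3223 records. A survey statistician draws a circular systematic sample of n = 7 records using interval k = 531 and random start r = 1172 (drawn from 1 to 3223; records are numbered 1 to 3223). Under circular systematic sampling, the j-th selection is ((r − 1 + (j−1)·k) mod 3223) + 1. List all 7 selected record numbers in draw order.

Selection 1: 1172
Selection 2: 1172 + 531 = 1703
Selection 3: 1703 + 531 = 2234
Selection 4: 2234 + 531 = 2765
Selection 5: 2765 + 531 = 3296 → 3296 − 3223 = 73
Selection 6: 73 + 531 = 604
Selection 7: 604 + 531 = 1135

1172, 1703, 2234, 2765, 73, 604, 1135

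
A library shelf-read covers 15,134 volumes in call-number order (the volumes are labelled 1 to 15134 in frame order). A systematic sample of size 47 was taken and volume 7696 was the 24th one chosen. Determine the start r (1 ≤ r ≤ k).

k = 15134/47 = 322
r = 7696 − (24−1)×322 = 7696 − 7406 = 290

290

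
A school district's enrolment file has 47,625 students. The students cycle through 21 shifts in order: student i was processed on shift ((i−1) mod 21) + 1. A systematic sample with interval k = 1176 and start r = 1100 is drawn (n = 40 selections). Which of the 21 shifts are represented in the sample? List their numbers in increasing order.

8

Consecutive selections differ by k = 1176, so their shift numbers differ by 1176 mod 21 = 0.
gcd(1176, 21) = 21, so the sample visits 21/21 = 1 distinct residues mod 21.
Start 1100 is shift 8; the shifts hit are 8.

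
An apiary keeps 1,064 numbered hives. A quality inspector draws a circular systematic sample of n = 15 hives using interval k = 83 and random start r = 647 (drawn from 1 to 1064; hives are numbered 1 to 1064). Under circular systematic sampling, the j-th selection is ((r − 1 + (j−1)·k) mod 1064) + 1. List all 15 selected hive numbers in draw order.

Selection 1: 647
Selection 2: 647 + 83 = 730
Selection 3: 730 + 83 = 813
Selection 4: 813 + 83 = 896
Selection 5: 896 + 83 = 979
Selection 6: 979 + 83 = 1062
Selection 7: 1062 + 83 = 1145 → 1145 − 1064 = 81
Selection 8: 81 + 83 = 164
Selection 9: 164 + 83 = 247
Selection 10: 247 + 83 = 330
Selection 11: 330 + 83 = 413
Selection 12: 413 + 83 = 496
Selection 13: 496 + 83 = 579
Selection 14: 579 + 83 = 662
Selection 15: 662 + 83 = 745

647, 730, 813, 896, 979, 1062, 81, 164, 247, 330, 413, 496, 579, 662, 745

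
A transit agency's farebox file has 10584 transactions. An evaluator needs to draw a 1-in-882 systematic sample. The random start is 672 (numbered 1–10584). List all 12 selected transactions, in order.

672, 1554, 2436, 3318, 4200, 5082, 5964, 6846, 7728, 8610, 9492, 10374

transaction 1: 672
transaction 2: 672 + 882 = 1554
transaction 3: 1554 + 882 = 2436
transaction 4: 2436 + 882 = 3318
transaction 5: 3318 + 882 = 4200
transaction 6: 4200 + 882 = 5082
transaction 7: 5082 + 882 = 5964
transaction 8: 5964 + 882 = 6846
transaction 9: 6846 + 882 = 7728
transaction 10: 7728 + 882 = 8610
transaction 11: 8610 + 882 = 9492
transaction 12: 9492 + 882 = 10374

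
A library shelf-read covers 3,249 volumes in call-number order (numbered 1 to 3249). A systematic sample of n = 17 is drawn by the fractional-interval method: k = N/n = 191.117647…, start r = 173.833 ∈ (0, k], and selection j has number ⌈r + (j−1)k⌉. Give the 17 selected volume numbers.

174, 365, 557, 748, 939, 1130, 1321, 1512, 1703, 1894, 2086, 2277, 2468, 2659, 2850, 3041, 3232

j=1: r + 0k = 173.833 → ⌈·⌉ = 174
j=2: r + 1k = 364.950647… → ⌈·⌉ = 365
j=3: r + 2k = 556.068294… → ⌈·⌉ = 557
j=4: r + 3k = 747.185941… → ⌈·⌉ = 748
j=5: r + 4k = 938.303588… → ⌈·⌉ = 939
j=6: r + 5k = 1129.421235… → ⌈·⌉ = 1130
j=7: r + 6k = 1320.538882… → ⌈·⌉ = 1321
j=8: r + 7k = 1511.656529… → ⌈·⌉ = 1512
j=9: r + 8k = 1702.774176… → ⌈·⌉ = 1703
j=10: r + 9k = 1893.891823… → ⌈·⌉ = 1894
j=11: r + 10k = 2085.009470… → ⌈·⌉ = 2086
j=12: r + 11k = 2276.127117… → ⌈·⌉ = 2277
j=13: r + 12k = 2467.244764… → ⌈·⌉ = 2468
j=14: r + 13k = 2658.362411… → ⌈·⌉ = 2659
j=15: r + 14k = 2849.480058… → ⌈·⌉ = 2850
j=16: r + 15k = 3040.597705… → ⌈·⌉ = 3041
j=17: r + 16k = 3231.715352… → ⌈·⌉ = 3232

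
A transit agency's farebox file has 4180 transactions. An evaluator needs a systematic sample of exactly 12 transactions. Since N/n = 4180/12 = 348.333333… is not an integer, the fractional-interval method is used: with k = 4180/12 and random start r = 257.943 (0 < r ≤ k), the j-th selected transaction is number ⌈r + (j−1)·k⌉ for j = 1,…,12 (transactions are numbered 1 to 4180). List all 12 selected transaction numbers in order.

j=1: r + 0k = 257.943 → ⌈·⌉ = 258
j=2: r + 1k = 606.276333… → ⌈·⌉ = 607
j=3: r + 2k = 954.609666… → ⌈·⌉ = 955
j=4: r + 3k = 1302.943 → ⌈·⌉ = 1303
j=5: r + 4k = 1651.276333… → ⌈·⌉ = 1652
j=6: r + 5k = 1999.609666… → ⌈·⌉ = 2000
j=7: r + 6k = 2347.943 → ⌈·⌉ = 2348
j=8: r + 7k = 2696.276333… → ⌈·⌉ = 2697
j=9: r + 8k = 3044.609666… → ⌈·⌉ = 3045
j=10: r + 9k = 3392.943 → ⌈·⌉ = 3393
j=11: r + 10k = 3741.276333… → ⌈·⌉ = 3742
j=12: r + 11k = 4089.609666… → ⌈·⌉ = 4090

258, 607, 955, 1303, 1652, 2000, 2348, 2697, 3045, 3393, 3742, 4090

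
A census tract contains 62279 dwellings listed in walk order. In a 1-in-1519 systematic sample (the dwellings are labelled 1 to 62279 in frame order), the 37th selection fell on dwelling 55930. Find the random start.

k = 1519
r = 55930 − (37−1)×1519 = 55930 − 54684 = 1246

1246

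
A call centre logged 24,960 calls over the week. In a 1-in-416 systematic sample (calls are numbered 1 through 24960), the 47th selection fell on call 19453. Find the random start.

k = 416
r = 19453 − (47−1)×416 = 19453 − 19136 = 317

317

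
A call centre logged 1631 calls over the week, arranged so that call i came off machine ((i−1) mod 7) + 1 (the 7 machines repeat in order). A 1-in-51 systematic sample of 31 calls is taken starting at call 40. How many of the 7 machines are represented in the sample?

Consecutive selections differ by k = 51, so their machine numbers differ by 51 mod 7 = 2.
gcd(51, 7) = 1, so the sample visits 7/1 = 7 distinct residues mod 7.
Start 40 is machine 5; the machines hit are 1, 2, 3, 4, 5, 6, 7.

7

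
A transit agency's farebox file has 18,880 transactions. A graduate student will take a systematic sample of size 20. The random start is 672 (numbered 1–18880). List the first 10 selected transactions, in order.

672, 1616, 2560, 3504, 4448, 5392, 6336, 7280, 8224, 9168

k = N/n = 18880/20 = 944
transaction 1: 672
transaction 2: 672 + 944 = 1616
transaction 3: 1616 + 944 = 2560
transaction 4: 2560 + 944 = 3504
transaction 5: 3504 + 944 = 4448
transaction 6: 4448 + 944 = 5392
transaction 7: 5392 + 944 = 6336
transaction 8: 6336 + 944 = 7280
transaction 9: 7280 + 944 = 8224
transaction 10: 8224 + 944 = 9168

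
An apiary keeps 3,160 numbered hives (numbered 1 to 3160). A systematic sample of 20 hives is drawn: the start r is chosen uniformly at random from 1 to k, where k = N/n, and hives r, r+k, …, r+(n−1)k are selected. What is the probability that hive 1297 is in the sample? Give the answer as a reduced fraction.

1/158

k = 3160/20 = 158.
Hive 1297 is selected iff r ≡ 1297 (mod 158); exactly one such r in {1,…,158}.
Inclusion probability = 1/158.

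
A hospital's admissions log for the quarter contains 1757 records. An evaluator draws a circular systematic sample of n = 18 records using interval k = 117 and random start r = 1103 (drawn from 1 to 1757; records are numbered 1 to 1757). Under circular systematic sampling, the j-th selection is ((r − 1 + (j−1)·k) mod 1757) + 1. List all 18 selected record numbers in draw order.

Selection 1: 1103
Selection 2: 1103 + 117 = 1220
Selection 3: 1220 + 117 = 1337
Selection 4: 1337 + 117 = 1454
Selection 5: 1454 + 117 = 1571
Selection 6: 1571 + 117 = 1688
Selection 7: 1688 + 117 = 1805 → 1805 − 1757 = 48
Selection 8: 48 + 117 = 165
Selection 9: 165 + 117 = 282
Selection 10: 282 + 117 = 399
Selection 11: 399 + 117 = 516
Selection 12: 516 + 117 = 633
Selection 13: 633 + 117 = 750
Selection 14: 750 + 117 = 867
Selection 15: 867 + 117 = 984
Selection 16: 984 + 117 = 1101
Selection 17: 1101 + 117 = 1218
Selection 18: 1218 + 117 = 1335

1103, 1220, 1337, 1454, 1571, 1688, 48, 165, 282, 399, 516, 633, 750, 867, 984, 1101, 1218, 1335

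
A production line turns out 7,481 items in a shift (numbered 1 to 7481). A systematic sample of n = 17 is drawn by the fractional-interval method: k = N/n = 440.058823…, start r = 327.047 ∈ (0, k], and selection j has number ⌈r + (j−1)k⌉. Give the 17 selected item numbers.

328, 768, 1208, 1648, 2088, 2528, 2968, 3408, 3848, 4288, 4728, 5168, 5608, 6048, 6488, 6928, 7368

j=1: r + 0k = 327.047 → ⌈·⌉ = 328
j=2: r + 1k = 767.105823… → ⌈·⌉ = 768
j=3: r + 2k = 1207.164647… → ⌈·⌉ = 1208
j=4: r + 3k = 1647.223470… → ⌈·⌉ = 1648
j=5: r + 4k = 2087.282294… → ⌈·⌉ = 2088
j=6: r + 5k = 2527.341117… → ⌈·⌉ = 2528
j=7: r + 6k = 2967.399941… → ⌈·⌉ = 2968
j=8: r + 7k = 3407.458764… → ⌈·⌉ = 3408
j=9: r + 8k = 3847.517588… → ⌈·⌉ = 3848
j=10: r + 9k = 4287.576411… → ⌈·⌉ = 4288
j=11: r + 10k = 4727.635235… → ⌈·⌉ = 4728
j=12: r + 11k = 5167.694058… → ⌈·⌉ = 5168
j=13: r + 12k = 5607.752882… → ⌈·⌉ = 5608
j=14: r + 13k = 6047.811705… → ⌈·⌉ = 6048
j=15: r + 14k = 6487.870529… → ⌈·⌉ = 6488
j=16: r + 15k = 6927.929352… → ⌈·⌉ = 6928
j=17: r + 16k = 7367.988176… → ⌈·⌉ = 7368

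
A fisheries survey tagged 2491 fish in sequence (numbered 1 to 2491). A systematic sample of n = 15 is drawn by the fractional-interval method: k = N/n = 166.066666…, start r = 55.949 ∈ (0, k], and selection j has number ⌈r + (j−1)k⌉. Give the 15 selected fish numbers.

j=1: r + 0k = 55.949 → ⌈·⌉ = 56
j=2: r + 1k = 222.015666… → ⌈·⌉ = 223
j=3: r + 2k = 388.082333… → ⌈·⌉ = 389
j=4: r + 3k = 554.149 → ⌈·⌉ = 555
j=5: r + 4k = 720.215666… → ⌈·⌉ = 721
j=6: r + 5k = 886.282333… → ⌈·⌉ = 887
j=7: r + 6k = 1052.349 → ⌈·⌉ = 1053
j=8: r + 7k = 1218.415666… → ⌈·⌉ = 1219
j=9: r + 8k = 1384.482333… → ⌈·⌉ = 1385
j=10: r + 9k = 1550.549 → ⌈·⌉ = 1551
j=11: r + 10k = 1716.615666… → ⌈·⌉ = 1717
j=12: r + 11k = 1882.682333… → ⌈·⌉ = 1883
j=13: r + 12k = 2048.749 → ⌈·⌉ = 2049
j=14: r + 13k = 2214.815666… → ⌈·⌉ = 2215
j=15: r + 14k = 2380.882333… → ⌈·⌉ = 2381

56, 223, 389, 555, 721, 887, 1053, 1219, 1385, 1551, 1717, 1883, 2049, 2215, 2381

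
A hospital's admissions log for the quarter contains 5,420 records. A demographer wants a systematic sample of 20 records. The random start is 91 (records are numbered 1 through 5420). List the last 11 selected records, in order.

k = N/n = 5420/20 = 271
10th selection = 91 + 9×271 = 2530
11th: 2530 + 271 = 2801
12th: 2801 + 271 = 3072
13th: 3072 + 271 = 3343
14th: 3343 + 271 = 3614
15th: 3614 + 271 = 3885
16th: 3885 + 271 = 4156
17th: 4156 + 271 = 4427
18th: 4427 + 271 = 4698
19th: 4698 + 271 = 4969
20th: 4969 + 271 = 5240

2530, 2801, 3072, 3343, 3614, 3885, 4156, 4427, 4698, 4969, 5240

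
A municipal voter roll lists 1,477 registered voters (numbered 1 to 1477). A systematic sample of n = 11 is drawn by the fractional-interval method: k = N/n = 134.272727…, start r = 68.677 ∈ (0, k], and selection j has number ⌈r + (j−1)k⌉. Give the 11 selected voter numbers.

j=1: r + 0k = 68.677 → ⌈·⌉ = 69
j=2: r + 1k = 202.949727… → ⌈·⌉ = 203
j=3: r + 2k = 337.222454… → ⌈·⌉ = 338
j=4: r + 3k = 471.495181… → ⌈·⌉ = 472
j=5: r + 4k = 605.767909… → ⌈·⌉ = 606
j=6: r + 5k = 740.040636… → ⌈·⌉ = 741
j=7: r + 6k = 874.313363… → ⌈·⌉ = 875
j=8: r + 7k = 1008.586090… → ⌈·⌉ = 1009
j=9: r + 8k = 1142.858818… → ⌈·⌉ = 1143
j=10: r + 9k = 1277.131545… → ⌈·⌉ = 1278
j=11: r + 10k = 1411.404272… → ⌈·⌉ = 1412

69, 203, 338, 472, 606, 741, 875, 1009, 1143, 1278, 1412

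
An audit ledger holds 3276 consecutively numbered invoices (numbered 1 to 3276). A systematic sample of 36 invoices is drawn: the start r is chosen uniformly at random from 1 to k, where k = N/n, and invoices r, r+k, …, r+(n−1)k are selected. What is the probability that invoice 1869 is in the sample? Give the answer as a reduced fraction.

1/91

k = 3276/36 = 91.
Invoice 1869 is selected iff r ≡ 1869 (mod 91); exactly one such r in {1,…,91}.
Inclusion probability = 1/91.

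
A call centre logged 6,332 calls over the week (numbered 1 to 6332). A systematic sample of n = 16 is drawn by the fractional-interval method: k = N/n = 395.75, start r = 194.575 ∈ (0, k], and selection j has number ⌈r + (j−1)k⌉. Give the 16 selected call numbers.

j=1: r + 0k = 194.575 → ⌈·⌉ = 195
j=2: r + 1k = 590.325 → ⌈·⌉ = 591
j=3: r + 2k = 986.075 → ⌈·⌉ = 987
j=4: r + 3k = 1381.825 → ⌈·⌉ = 1382
j=5: r + 4k = 1777.575 → ⌈·⌉ = 1778
j=6: r + 5k = 2173.325 → ⌈·⌉ = 2174
j=7: r + 6k = 2569.075 → ⌈·⌉ = 2570
j=8: r + 7k = 2964.825 → ⌈·⌉ = 2965
j=9: r + 8k = 3360.575 → ⌈·⌉ = 3361
j=10: r + 9k = 3756.325 → ⌈·⌉ = 3757
j=11: r + 10k = 4152.075 → ⌈·⌉ = 4153
j=12: r + 11k = 4547.825 → ⌈·⌉ = 4548
j=13: r + 12k = 4943.575 → ⌈·⌉ = 4944
j=14: r + 13k = 5339.325 → ⌈·⌉ = 5340
j=15: r + 14k = 5735.075 → ⌈·⌉ = 5736
j=16: r + 15k = 6130.825 → ⌈·⌉ = 6131

195, 591, 987, 1382, 1778, 2174, 2570, 2965, 3361, 3757, 4153, 4548, 4944, 5340, 5736, 6131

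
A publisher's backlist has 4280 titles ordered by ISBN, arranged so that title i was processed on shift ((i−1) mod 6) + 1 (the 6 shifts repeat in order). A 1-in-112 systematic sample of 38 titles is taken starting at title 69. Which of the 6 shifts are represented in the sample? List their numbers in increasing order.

Consecutive selections differ by k = 112, so their shift numbers differ by 112 mod 6 = 4.
gcd(112, 6) = 2, so the sample visits 6/2 = 3 distinct residues mod 6.
Start 69 is shift 3; the shifts hit are 1, 3, 5.

1, 3, 5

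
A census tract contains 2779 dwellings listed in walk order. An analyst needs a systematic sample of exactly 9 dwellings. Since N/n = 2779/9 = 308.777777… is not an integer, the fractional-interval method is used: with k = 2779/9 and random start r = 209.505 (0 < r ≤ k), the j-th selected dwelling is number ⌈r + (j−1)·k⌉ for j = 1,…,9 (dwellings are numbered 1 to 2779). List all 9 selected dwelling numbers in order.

j=1: r + 0k = 209.505 → ⌈·⌉ = 210
j=2: r + 1k = 518.282777… → ⌈·⌉ = 519
j=3: r + 2k = 827.060555… → ⌈·⌉ = 828
j=4: r + 3k = 1135.838333… → ⌈·⌉ = 1136
j=5: r + 4k = 1444.616111… → ⌈·⌉ = 1445
j=6: r + 5k = 1753.393888… → ⌈·⌉ = 1754
j=7: r + 6k = 2062.171666… → ⌈·⌉ = 2063
j=8: r + 7k = 2370.949444… → ⌈·⌉ = 2371
j=9: r + 8k = 2679.727222… → ⌈·⌉ = 2680

210, 519, 828, 1136, 1445, 1754, 2063, 2371, 2680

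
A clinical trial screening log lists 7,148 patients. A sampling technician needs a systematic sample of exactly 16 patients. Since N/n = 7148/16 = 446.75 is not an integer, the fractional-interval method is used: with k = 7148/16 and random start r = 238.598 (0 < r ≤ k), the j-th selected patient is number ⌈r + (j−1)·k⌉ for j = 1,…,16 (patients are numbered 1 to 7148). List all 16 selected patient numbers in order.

j=1: r + 0k = 238.598 → ⌈·⌉ = 239
j=2: r + 1k = 685.348 → ⌈·⌉ = 686
j=3: r + 2k = 1132.098 → ⌈·⌉ = 1133
j=4: r + 3k = 1578.848 → ⌈·⌉ = 1579
j=5: r + 4k = 2025.598 → ⌈·⌉ = 2026
j=6: r + 5k = 2472.348 → ⌈·⌉ = 2473
j=7: r + 6k = 2919.098 → ⌈·⌉ = 2920
j=8: r + 7k = 3365.848 → ⌈·⌉ = 3366
j=9: r + 8k = 3812.598 → ⌈·⌉ = 3813
j=10: r + 9k = 4259.348 → ⌈·⌉ = 4260
j=11: r + 10k = 4706.098 → ⌈·⌉ = 4707
j=12: r + 11k = 5152.848 → ⌈·⌉ = 5153
j=13: r + 12k = 5599.598 → ⌈·⌉ = 5600
j=14: r + 13k = 6046.348 → ⌈·⌉ = 6047
j=15: r + 14k = 6493.098 → ⌈·⌉ = 6494
j=16: r + 15k = 6939.848 → ⌈·⌉ = 6940

239, 686, 1133, 1579, 2026, 2473, 2920, 3366, 3813, 4260, 4707, 5153, 5600, 6047, 6494, 6940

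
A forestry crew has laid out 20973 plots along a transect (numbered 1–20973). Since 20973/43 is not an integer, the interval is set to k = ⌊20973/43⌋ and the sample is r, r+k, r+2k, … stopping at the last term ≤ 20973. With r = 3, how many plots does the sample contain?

k = ⌊20973/43⌋ = 487
Achieved size = ⌊(20973 − 3)/487⌋ + 1 = ⌊20970/487⌋ + 1 = 43 + 1 = 44
(last selection: 3 + 43×487 = 20944 ≤ 20973; next would be 21431 > 20973)

44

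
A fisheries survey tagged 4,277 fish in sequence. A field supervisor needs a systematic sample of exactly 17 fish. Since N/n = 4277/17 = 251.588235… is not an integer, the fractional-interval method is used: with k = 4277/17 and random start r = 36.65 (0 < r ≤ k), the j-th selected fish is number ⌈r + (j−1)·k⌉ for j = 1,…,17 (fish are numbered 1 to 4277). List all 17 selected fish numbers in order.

j=1: r + 0k = 36.65 → ⌈·⌉ = 37
j=2: r + 1k = 288.238235… → ⌈·⌉ = 289
j=3: r + 2k = 539.826470… → ⌈·⌉ = 540
j=4: r + 3k = 791.414705… → ⌈·⌉ = 792
j=5: r + 4k = 1043.002941… → ⌈·⌉ = 1044
j=6: r + 5k = 1294.591176… → ⌈·⌉ = 1295
j=7: r + 6k = 1546.179411… → ⌈·⌉ = 1547
j=8: r + 7k = 1797.767647… → ⌈·⌉ = 1798
j=9: r + 8k = 2049.355882… → ⌈·⌉ = 2050
j=10: r + 9k = 2300.944117… → ⌈·⌉ = 2301
j=11: r + 10k = 2552.532352… → ⌈·⌉ = 2553
j=12: r + 11k = 2804.120588… → ⌈·⌉ = 2805
j=13: r + 12k = 3055.708823… → ⌈·⌉ = 3056
j=14: r + 13k = 3307.297058… → ⌈·⌉ = 3308
j=15: r + 14k = 3558.885294… → ⌈·⌉ = 3559
j=16: r + 15k = 3810.473529… → ⌈·⌉ = 3811
j=17: r + 16k = 4062.061764… → ⌈·⌉ = 4063

37, 289, 540, 792, 1044, 1295, 1547, 1798, 2050, 2301, 2553, 2805, 3056, 3308, 3559, 3811, 4063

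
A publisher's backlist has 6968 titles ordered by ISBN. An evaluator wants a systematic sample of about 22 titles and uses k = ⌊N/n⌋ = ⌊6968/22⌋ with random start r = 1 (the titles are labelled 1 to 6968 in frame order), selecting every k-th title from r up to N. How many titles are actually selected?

k = ⌊6968/22⌋ = 316
Achieved size = ⌊(6968 − 1)/316⌋ + 1 = ⌊6967/316⌋ + 1 = 22 + 1 = 23
(last selection: 1 + 22×316 = 6953 ≤ 6968; next would be 7269 > 6968)

23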